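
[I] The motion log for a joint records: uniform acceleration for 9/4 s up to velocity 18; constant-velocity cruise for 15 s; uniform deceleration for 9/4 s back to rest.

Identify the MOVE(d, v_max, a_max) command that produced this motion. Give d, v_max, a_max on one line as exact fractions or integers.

a_max = 18/(9/4) = 8
d_a = ½·18·9/4 = 81/4; d_c = 18·15 = 270
d = 2·81/4 + 270 = 621/2
t_c = 15 > 0 → v_max = v_peak = 18

d=621/2 v_max=18 a_max=8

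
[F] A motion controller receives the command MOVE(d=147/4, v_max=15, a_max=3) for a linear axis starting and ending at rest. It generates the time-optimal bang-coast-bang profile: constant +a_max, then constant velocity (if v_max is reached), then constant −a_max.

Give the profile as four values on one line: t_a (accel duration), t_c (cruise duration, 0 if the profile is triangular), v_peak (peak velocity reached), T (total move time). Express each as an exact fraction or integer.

t_a=7/2 t_c=0 v_peak=21/2 T=7

v_max²/a_max = 15²/3 = 75
147/4 < 75 ⇒ no cruise
v_peak = √(147/4·3) = √(441/4) = 21/2
t_a = (21/2)/3 = 7/2; t_c = 0
T = 2·7/2 = 7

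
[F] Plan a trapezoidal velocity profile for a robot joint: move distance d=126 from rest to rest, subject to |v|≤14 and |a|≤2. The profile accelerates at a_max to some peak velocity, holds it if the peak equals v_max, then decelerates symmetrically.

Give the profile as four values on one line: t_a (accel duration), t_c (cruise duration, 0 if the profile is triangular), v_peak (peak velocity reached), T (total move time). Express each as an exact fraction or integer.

v_max²/a_max = 14²/2 = 98
126 ≥ 98 ⇒ cruise phase
t_a = 14/2 = 7; v_peak = 14
d_cruise = 126 − 98 = 28; t_c = 28/14 = 2
T = 2·7 + 2 = 16

t_a=7 t_c=2 v_peak=14 T=16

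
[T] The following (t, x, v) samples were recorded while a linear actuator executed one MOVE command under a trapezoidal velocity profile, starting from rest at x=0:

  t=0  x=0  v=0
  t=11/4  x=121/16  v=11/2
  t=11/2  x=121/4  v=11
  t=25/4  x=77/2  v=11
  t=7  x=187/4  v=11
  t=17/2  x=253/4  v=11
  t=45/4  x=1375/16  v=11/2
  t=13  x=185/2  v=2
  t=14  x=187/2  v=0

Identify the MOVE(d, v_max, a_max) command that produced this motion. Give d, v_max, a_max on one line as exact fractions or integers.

d=187/2 v_max=11 a_max=2

final state: t=14, x=187/2, v=0 → d = 187/2
a_max = (11/2−0)/(11/4−0) = 2
max v = 11 over t∈[11/2,17/2] → v_max = 11
check: 11·(11/2+3) = 187/2 ✓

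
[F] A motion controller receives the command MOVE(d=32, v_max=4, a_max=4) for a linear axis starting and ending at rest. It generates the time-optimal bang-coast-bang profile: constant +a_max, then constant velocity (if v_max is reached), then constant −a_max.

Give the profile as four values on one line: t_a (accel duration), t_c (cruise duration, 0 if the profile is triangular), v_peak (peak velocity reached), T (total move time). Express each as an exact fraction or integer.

v_max²/a_max = 4²/4 = 4
32 ≥ 4 so v_max reached
t_a = 4/4 = 1; v_peak = 4
d_cruise = 32 − 4 = 28; t_c = 28/4 = 7
T = 2·1 + 7 = 9

t_a=1 t_c=7 v_peak=4 T=9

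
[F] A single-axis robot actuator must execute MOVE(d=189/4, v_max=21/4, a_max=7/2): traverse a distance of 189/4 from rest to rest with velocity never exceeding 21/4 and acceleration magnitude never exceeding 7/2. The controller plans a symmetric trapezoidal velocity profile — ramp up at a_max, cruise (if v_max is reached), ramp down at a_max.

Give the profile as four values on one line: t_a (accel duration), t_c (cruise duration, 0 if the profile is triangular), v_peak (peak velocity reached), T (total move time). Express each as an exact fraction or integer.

(v_max)²/a_max = (21/4)²/(7/2) = 63/8
189/4 ≥ 63/8 so v_max reached
t_a = (21/4)/(7/2) = 3/2; v_peak = 21/4
d_cruise = 189/4 − 63/8 = 315/8; t_c = (315/8)/(21/4) = 15/2
T = 2·3/2 + 15/2 = 21/2

t_a=3/2 t_c=15/2 v_peak=21/4 T=21/2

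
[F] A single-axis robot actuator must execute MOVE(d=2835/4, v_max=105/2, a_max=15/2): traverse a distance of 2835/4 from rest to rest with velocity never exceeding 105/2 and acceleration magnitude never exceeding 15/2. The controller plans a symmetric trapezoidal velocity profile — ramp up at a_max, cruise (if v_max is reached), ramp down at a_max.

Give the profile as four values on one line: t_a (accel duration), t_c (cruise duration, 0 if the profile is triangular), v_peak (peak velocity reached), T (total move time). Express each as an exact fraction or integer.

t_a=7 t_c=13/2 v_peak=105/2 T=41/2

v_max²/a_max = (105/2)²/(15/2) = 735/2
2835/4 ≥ 735/2 ⇒ cruise phase
t_a = (105/2)/(15/2) = 7; v_peak = 105/2
d_cruise = 2835/4 − 735/2 = 1365/4; t_c = (1365/4)/(105/2) = 13/2
T = 2·7 + 13/2 = 41/2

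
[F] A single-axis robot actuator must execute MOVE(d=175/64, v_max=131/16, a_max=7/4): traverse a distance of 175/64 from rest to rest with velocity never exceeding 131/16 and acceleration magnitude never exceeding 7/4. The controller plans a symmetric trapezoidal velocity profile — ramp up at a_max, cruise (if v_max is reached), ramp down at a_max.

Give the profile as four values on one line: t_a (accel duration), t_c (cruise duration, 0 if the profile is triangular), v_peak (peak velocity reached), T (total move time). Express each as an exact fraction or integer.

t_a=5/4 t_c=0 v_peak=35/16 T=5/2

(v_max)²/a_max = (131/16)²/(7/4) = 17161/448
175/64 < 17161/448 ⇒ no cruise
v_peak = √(175/64·7/4) = √(1225/256) = 35/16
t_a = (35/16)/(7/4) = 5/4; t_c = 0
T = 2·5/4 = 5/2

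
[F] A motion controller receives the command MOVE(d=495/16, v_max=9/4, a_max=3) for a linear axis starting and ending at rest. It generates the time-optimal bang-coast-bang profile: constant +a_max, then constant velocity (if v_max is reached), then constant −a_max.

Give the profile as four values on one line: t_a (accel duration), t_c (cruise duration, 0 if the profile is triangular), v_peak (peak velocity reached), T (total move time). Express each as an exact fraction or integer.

vₘ²/aₘ = (9/4)²/3 = 27/16
495/16 ≥ 27/16 → trapezoidal
t_a = (9/4)/3 = 3/4; v_peak = 9/4
d_cruise = 495/16 − 27/16 = 117/4; t_c = (117/4)/(9/4) = 13
T = 2·3/4 + 13 = 29/2

t_a=3/4 t_c=13 v_peak=9/4 T=29/2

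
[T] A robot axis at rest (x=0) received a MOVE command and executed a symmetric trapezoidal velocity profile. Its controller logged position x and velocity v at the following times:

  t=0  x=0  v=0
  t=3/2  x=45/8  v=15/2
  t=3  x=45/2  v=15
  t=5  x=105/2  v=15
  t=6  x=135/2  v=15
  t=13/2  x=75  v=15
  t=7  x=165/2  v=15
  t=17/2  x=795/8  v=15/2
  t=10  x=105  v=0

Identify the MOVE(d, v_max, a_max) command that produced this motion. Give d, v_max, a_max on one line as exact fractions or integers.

final state: t=10, x=105, v=0 → d = 105
a_max = (15/2−0)/(3/2−0) = 5
max v = 15 over t∈[3,7] → v_max = 15
check: 15·(3+4) = 105 ✓

d=105 v_max=15 a_max=5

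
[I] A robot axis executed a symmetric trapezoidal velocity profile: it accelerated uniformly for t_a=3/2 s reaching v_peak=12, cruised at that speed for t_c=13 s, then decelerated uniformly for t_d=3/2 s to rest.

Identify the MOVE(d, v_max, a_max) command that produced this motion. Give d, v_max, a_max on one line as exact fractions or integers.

a_max = 12/(3/2) = 8
d_a = ½·12·3/2 = 9; d_c = 12·13 = 156
d = 2·9 + 156 = 174
t_c = 13 > 0 → v_max = v_peak = 12

d=174 v_max=12 a_max=8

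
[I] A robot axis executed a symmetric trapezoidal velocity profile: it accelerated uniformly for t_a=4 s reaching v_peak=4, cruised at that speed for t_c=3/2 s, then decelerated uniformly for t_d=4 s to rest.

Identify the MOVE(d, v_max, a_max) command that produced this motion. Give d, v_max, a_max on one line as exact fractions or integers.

a_max = 4/4 = 1
d_a = ½·4·4 = 8; d_c = 4·3/2 = 6
d = 2·8 + 6 = 22
t_c = 3/2 > 0 ⇒ limit active, v_max = 4

d=22 v_max=4 a_max=1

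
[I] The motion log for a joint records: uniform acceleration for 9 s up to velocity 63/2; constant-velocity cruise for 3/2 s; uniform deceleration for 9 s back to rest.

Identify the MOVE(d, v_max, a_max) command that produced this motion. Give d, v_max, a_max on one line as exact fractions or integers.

a_max = (63/2)/9 = 7/2
d_a = ½·63/2·9 = 567/4; d_c = 63/2·3/2 = 189/4
d = 2·567/4 + 189/4 = 1323/4
t_c = 3/2 > 0 ⇒ limit active, v_max = 63/2

d=1323/4 v_max=63/2 a_max=7/2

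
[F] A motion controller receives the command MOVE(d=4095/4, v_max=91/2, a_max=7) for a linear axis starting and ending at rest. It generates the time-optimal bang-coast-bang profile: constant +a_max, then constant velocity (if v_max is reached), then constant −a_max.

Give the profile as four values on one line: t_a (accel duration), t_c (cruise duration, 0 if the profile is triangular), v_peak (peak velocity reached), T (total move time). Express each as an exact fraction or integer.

v_max²/a_max = (91/2)²/7 = 1183/4
4095/4 ≥ 1183/4 ⇒ cruise phase
t_a = (91/2)/7 = 13/2; v_peak = 91/2
d_cruise = 4095/4 − 1183/4 = 728; t_c = 728/(91/2) = 16
T = 2·13/2 + 16 = 29

t_a=13/2 t_c=16 v_peak=91/2 T=29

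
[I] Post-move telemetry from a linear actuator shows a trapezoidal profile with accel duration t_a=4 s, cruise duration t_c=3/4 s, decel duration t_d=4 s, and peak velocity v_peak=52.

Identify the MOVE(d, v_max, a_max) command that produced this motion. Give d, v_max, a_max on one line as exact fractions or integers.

d=247 v_max=52 a_max=13

a_max = 52/4 = 13
d_a = ½·52·4 = 104; d_c = 52·3/4 = 39
d = 2·104 + 39 = 247
t_c = 3/4 > 0 so v_max = 52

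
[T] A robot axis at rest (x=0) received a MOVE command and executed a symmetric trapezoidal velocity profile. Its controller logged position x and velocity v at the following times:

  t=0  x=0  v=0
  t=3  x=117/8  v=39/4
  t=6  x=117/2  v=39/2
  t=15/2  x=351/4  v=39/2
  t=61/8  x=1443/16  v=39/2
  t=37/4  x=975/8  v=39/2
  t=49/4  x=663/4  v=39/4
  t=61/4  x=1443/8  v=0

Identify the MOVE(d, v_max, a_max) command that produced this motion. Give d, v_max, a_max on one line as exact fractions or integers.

final state: t=61/4, x=1443/8, v=0 → d = 1443/8
a_max = (39/4−0)/(3−0) = 13/4
max v = 39/2 over t∈[6,37/4] → v_max = 39/2
check: 39/2·(6+13/4) = 1443/8 ✓

d=1443/8 v_max=39/2 a_max=13/4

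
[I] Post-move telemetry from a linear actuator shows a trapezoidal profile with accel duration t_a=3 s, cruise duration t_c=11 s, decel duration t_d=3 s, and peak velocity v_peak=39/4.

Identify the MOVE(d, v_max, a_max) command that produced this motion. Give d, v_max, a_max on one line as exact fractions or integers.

d=273/2 v_max=39/4 a_max=13/4

a_max = (39/4)/3 = 13/4
d_a = ½·39/4·3 = 117/8; d_c = 39/4·11 = 429/4
d = 2·117/8 + 429/4 = 273/2
t_c = 11 > 0 → v_max = v_peak = 39/4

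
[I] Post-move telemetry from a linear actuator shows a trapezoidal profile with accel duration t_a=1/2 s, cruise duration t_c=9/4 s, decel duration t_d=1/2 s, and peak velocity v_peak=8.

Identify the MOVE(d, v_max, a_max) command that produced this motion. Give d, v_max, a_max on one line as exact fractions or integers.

d=22 v_max=8 a_max=16

a_max = 8/(1/2) = 16
d_a = ½·8·1/2 = 2; d_c = 8·9/4 = 18
d = 2·2 + 18 = 22
t_c = 9/4 > 0 so v_max = 8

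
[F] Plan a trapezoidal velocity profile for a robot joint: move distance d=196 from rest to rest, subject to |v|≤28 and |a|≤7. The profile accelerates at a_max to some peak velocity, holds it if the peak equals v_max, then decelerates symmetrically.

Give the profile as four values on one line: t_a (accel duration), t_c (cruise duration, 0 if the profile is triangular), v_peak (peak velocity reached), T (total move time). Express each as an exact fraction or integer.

t_a=4 t_c=3 v_peak=28 T=11

(v_max)²/a_max = 28²/7 = 112
196 ≥ 112 ⇒ cruise phase
t_a = 28/7 = 4; v_peak = 28
d_cruise = 196 − 112 = 84; t_c = 84/28 = 3
T = 2·4 + 3 = 11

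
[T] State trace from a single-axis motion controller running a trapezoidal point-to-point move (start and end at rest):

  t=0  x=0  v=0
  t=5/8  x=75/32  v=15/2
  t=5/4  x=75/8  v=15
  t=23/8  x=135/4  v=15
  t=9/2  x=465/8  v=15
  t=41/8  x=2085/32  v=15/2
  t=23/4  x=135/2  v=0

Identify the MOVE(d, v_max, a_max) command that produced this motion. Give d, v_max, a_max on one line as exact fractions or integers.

d=135/2 v_max=15 a_max=12

final state: t=23/4, x=135/2, v=0 → d = 135/2
a_max = (15/2−0)/(5/8−0) = 12
max v = 15 over t∈[5/4,9/2] → v_max = 15
check: 15·(5/4+13/4) = 135/2 ✓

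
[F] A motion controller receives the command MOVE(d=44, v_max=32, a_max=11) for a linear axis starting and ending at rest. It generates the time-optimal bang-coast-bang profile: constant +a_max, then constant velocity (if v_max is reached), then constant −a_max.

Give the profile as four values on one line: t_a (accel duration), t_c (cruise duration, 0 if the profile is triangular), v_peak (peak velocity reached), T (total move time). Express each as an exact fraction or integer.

v_max²/a_max = 32²/11 = 1024/11
44 < 1024/11 ⇒ no cruise
v_peak = √(44·11) = √484 = 22
t_a = 22/11 = 2; t_c = 0
T = 2·2 = 4

t_a=2 t_c=0 v_peak=22 T=4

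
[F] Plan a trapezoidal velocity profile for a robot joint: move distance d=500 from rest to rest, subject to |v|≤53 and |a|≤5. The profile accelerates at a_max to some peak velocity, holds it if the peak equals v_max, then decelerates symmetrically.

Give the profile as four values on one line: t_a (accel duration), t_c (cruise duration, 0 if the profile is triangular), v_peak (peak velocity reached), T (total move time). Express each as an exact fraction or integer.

(v_max)²/a_max = 53²/5 = 2809/5
500 < 2809/5 → triangular
v_peak = √(500·5) = √2500 = 50
t_a = 50/5 = 10; t_c = 0
T = 2·10 = 20

t_a=10 t_c=0 v_peak=50 T=20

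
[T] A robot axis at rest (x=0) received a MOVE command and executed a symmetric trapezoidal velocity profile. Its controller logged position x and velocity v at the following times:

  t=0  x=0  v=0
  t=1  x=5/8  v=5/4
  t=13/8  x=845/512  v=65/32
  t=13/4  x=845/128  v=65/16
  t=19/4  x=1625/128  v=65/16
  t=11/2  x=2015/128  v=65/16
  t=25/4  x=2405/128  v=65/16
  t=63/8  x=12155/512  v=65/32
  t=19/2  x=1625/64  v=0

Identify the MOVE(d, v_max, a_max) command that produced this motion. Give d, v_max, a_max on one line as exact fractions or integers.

d=1625/64 v_max=65/16 a_max=5/4

final state: t=19/2, x=1625/64, v=0 → d = 1625/64
a_max = (5/4−0)/(1−0) = 5/4
max v = 65/16 over t∈[13/4,25/4] → v_max = 65/16
check: 65/16·(13/4+3) = 1625/64 ✓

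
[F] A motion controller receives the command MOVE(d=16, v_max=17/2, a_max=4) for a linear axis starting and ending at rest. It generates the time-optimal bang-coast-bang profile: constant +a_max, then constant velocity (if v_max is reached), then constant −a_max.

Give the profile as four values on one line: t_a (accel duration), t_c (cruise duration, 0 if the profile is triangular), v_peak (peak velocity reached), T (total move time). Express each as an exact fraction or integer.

(v_max)²/a_max = (17/2)²/4 = 289/16
16 < 289/16 ⇒ no cruise
v_peak = √(16·4) = √64 = 8
t_a = 8/4 = 2; t_c = 0
T = 2·2 = 4

t_a=2 t_c=0 v_peak=8 T=4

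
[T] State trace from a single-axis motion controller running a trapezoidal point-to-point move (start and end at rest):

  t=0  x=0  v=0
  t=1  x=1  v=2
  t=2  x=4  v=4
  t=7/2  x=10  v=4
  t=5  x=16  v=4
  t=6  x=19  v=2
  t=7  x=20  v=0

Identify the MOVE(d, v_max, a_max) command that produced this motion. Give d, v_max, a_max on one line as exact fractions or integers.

d=20 v_max=4 a_max=2

final state: t=7, x=20, v=0 → d = 20
a_max = (2−0)/(1−0) = 2
max v = 4 over t∈[2,5] → v_max = 4
check: 4·(2+3) = 20 ✓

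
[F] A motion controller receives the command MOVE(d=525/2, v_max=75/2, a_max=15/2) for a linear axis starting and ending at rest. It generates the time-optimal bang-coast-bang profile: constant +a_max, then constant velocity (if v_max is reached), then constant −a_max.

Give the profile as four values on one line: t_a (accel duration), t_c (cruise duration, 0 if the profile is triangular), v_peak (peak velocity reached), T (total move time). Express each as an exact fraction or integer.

vₘ²/aₘ = (75/2)²/(15/2) = 375/2
525/2 ≥ 375/2 ⇒ cruise phase
t_a = (75/2)/(15/2) = 5; v_peak = 75/2
d_cruise = 525/2 − 375/2 = 75; t_c = 75/(75/2) = 2
T = 2·5 + 2 = 12

t_a=5 t_c=2 v_peak=75/2 T=12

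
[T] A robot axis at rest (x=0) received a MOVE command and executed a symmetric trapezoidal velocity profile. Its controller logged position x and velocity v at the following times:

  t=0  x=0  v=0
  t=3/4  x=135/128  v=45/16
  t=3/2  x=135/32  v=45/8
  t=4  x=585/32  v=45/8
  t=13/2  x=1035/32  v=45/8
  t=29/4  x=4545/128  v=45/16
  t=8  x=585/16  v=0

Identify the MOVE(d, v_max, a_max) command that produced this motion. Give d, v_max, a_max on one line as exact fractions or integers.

d=585/16 v_max=45/8 a_max=15/4

final state: t=8, x=585/16, v=0 → d = 585/16
a_max = (45/16−0)/(3/4−0) = 15/4
max v = 45/8 over t∈[3/2,13/2] → v_max = 45/8
check: 45/8·(3/2+5) = 585/16 ✓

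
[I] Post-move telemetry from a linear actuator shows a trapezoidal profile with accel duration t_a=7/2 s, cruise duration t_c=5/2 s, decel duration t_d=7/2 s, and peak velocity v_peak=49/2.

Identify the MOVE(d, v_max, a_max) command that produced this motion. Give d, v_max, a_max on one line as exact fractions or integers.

d=147 v_max=49/2 a_max=7

a_max = (49/2)/(7/2) = 7
d_a = ½·49/2·7/2 = 343/8; d_c = 49/2·5/2 = 245/4
d = 2·343/8 + 245/4 = 147
t_c = 5/2 > 0 → v_max = v_peak = 49/2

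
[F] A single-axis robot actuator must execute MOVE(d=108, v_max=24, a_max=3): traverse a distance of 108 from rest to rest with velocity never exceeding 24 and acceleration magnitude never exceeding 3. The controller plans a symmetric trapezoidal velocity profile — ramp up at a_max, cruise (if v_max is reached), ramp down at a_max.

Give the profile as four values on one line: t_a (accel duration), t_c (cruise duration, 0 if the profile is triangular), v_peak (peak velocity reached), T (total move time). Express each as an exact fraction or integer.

t_a=6 t_c=0 v_peak=18 T=12

v_max²/a_max = 24²/3 = 192
108 < 192 → triangular
v_peak = √(108·3) = √324 = 18
t_a = 18/3 = 6; t_c = 0
T = 2·6 = 12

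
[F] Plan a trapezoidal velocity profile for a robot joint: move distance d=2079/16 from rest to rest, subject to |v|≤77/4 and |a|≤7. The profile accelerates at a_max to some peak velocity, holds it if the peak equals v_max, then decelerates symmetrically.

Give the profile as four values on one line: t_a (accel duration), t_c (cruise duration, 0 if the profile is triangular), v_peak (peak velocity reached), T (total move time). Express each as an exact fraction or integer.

t_a=11/4 t_c=4 v_peak=77/4 T=19/2

vₘ²/aₘ = (77/4)²/7 = 847/16
2079/16 ≥ 847/16 ⇒ cruise phase
t_a = (77/4)/7 = 11/4; v_peak = 77/4
d_cruise = 2079/16 − 847/16 = 77; t_c = 77/(77/4) = 4
T = 2·11/4 + 4 = 19/2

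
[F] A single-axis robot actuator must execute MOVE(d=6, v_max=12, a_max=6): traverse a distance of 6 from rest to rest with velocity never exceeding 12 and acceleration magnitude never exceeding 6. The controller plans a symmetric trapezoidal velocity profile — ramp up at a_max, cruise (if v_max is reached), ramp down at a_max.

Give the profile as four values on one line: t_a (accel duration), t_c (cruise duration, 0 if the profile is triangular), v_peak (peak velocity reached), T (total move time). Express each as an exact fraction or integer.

(v_max)²/a_max = 12²/6 = 24
6 < 24 → triangular
v_peak = √(6·6) = √36 = 6
t_a = 6/6 = 1; t_c = 0
T = 2·1 = 2

t_a=1 t_c=0 v_peak=6 T=2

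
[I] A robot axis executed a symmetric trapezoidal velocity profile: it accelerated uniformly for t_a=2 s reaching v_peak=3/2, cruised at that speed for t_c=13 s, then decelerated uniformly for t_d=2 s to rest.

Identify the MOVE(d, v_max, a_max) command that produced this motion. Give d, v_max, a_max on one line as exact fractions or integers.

a_max = (3/2)/2 = 3/4
d_a = ½·3/2·2 = 3/2; d_c = 3/2·13 = 39/2
d = 2·3/2 + 39/2 = 45/2
t_c = 13 > 0 → v_max = v_peak = 3/2

d=45/2 v_max=3/2 a_max=3/4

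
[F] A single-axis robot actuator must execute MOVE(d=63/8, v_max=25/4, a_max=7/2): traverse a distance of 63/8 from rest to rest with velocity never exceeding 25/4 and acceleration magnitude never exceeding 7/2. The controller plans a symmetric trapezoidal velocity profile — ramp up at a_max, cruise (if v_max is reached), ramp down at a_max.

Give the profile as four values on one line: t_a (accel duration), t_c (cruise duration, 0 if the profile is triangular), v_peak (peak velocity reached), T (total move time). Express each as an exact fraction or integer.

v_max²/a_max = (25/4)²/(7/2) = 625/56
63/8 < 625/56 → triangular
v_peak = √(63/8·7/2) = √(441/16) = 21/4
t_a = (21/4)/(7/2) = 3/2; t_c = 0
T = 2·3/2 = 3

t_a=3/2 t_c=0 v_peak=21/4 T=3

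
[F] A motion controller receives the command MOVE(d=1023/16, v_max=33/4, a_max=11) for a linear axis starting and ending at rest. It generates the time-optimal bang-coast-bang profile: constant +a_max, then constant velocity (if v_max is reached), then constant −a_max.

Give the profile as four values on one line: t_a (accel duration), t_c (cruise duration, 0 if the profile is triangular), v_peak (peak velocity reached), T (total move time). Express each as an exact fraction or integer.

v_max²/a_max = (33/4)²/11 = 99/16
1023/16 ≥ 99/16 → trapezoidal
t_a = (33/4)/11 = 3/4; v_peak = 33/4
d_cruise = 1023/16 − 99/16 = 231/4; t_c = (231/4)/(33/4) = 7
T = 2·3/4 + 7 = 17/2

t_a=3/4 t_c=7 v_peak=33/4 T=17/2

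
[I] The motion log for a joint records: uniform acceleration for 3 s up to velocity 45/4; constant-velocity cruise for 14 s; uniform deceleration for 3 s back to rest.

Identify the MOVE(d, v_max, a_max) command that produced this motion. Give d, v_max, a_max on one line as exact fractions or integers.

d=765/4 v_max=45/4 a_max=15/4

a_max = (45/4)/3 = 15/4
d_a = ½·45/4·3 = 135/8; d_c = 45/4·14 = 315/2
d = 2·135/8 + 315/2 = 765/4
t_c = 14 > 0 → v_max = v_peak = 45/4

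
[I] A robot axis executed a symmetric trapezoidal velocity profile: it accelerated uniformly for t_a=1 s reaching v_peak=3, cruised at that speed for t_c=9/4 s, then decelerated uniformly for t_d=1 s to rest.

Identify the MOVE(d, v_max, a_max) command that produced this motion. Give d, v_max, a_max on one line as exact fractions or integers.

a_max = 3/1 = 3
d_a = ½·3·1 = 3/2; d_c = 3·9/4 = 27/4
d = 2·3/2 + 27/4 = 39/4
t_c = 9/4 > 0 so v_max = 3

d=39/4 v_max=3 a_max=3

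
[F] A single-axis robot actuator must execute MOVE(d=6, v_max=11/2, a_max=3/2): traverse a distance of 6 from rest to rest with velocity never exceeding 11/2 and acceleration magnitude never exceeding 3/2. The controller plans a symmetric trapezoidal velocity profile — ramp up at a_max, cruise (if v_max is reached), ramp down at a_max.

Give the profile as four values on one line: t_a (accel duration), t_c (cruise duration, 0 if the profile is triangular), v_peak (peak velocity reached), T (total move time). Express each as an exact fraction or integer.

vₘ²/aₘ = (11/2)²/(3/2) = 121/6
6 < 121/6 → triangular
v_peak = √(6·3/2) = √9 = 3
t_a = 3/(3/2) = 2; t_c = 0
T = 2·2 = 4

t_a=2 t_c=0 v_peak=3 T=4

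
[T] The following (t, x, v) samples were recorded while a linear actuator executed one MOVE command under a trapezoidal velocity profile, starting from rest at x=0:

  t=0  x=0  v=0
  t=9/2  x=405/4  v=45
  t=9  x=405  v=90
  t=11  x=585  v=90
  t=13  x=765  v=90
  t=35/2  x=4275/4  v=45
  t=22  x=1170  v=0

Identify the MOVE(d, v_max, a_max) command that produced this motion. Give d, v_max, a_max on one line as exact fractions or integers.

d=1170 v_max=90 a_max=10

final state: t=22, x=1170, v=0 → d = 1170
a_max = (45−0)/(9/2−0) = 10
max v = 90 over t∈[9,13] → v_max = 90
check: 90·(9+4) = 1170 ✓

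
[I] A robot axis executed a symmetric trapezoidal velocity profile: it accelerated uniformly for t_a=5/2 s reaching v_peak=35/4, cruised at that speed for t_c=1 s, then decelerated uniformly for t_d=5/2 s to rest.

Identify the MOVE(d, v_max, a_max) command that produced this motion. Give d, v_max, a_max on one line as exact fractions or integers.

a_max = (35/4)/(5/2) = 7/2
d_a = ½·35/4·5/2 = 175/16; d_c = 35/4·1 = 35/4
d = 2·175/16 + 35/4 = 245/8
t_c = 1 > 0 so v_max = 35/4

d=245/8 v_max=35/4 a_max=7/2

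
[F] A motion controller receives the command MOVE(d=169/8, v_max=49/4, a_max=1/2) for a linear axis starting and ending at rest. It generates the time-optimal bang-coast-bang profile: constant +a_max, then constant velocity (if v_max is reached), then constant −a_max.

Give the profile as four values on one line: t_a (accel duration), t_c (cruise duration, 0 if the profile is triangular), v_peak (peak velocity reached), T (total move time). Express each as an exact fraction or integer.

(v_max)²/a_max = (49/4)²/(1/2) = 2401/8
169/8 < 2401/8 ⇒ no cruise
v_peak = √(169/8·1/2) = √(169/16) = 13/4
t_a = (13/4)/(1/2) = 13/2; t_c = 0
T = 2·13/2 = 13

t_a=13/2 t_c=0 v_peak=13/4 T=13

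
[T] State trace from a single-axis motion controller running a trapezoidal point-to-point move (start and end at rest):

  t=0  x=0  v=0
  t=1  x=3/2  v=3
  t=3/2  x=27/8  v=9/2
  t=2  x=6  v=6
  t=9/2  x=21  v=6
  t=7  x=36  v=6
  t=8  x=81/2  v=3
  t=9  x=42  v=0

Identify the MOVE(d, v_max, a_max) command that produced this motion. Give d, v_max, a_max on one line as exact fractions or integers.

final state: t=9, x=42, v=0 → d = 42
a_max = (3−0)/(1−0) = 3
max v = 6 over t∈[2,7] → v_max = 6
check: 6·(2+5) = 42 ✓

d=42 v_max=6 a_max=3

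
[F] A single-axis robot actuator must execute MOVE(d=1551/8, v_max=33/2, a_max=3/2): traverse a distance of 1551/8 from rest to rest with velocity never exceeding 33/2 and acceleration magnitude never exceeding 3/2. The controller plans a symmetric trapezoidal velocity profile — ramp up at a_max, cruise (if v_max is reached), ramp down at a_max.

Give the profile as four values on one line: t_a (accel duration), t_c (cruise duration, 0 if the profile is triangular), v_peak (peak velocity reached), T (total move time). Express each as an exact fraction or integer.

t_a=11 t_c=3/4 v_peak=33/2 T=91/4

(v_max)²/a_max = (33/2)²/(3/2) = 363/2
1551/8 ≥ 363/2 so v_max reached
t_a = (33/2)/(3/2) = 11; v_peak = 33/2
d_cruise = 1551/8 − 363/2 = 99/8; t_c = (99/8)/(33/2) = 3/4
T = 2·11 + 3/4 = 91/4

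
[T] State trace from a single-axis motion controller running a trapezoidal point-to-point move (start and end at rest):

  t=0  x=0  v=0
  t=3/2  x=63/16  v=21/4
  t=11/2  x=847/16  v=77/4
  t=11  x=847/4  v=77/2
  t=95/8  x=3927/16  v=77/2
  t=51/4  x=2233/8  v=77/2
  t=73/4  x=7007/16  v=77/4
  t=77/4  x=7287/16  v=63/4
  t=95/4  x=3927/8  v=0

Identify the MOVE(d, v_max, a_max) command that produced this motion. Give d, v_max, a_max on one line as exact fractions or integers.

final state: t=95/4, x=3927/8, v=0 → d = 3927/8
a_max = (21/4−0)/(3/2−0) = 7/2
max v = 77/2 over t∈[11,51/4] → v_max = 77/2
check: 77/2·(11+7/4) = 3927/8 ✓

d=3927/8 v_max=77/2 a_max=7/2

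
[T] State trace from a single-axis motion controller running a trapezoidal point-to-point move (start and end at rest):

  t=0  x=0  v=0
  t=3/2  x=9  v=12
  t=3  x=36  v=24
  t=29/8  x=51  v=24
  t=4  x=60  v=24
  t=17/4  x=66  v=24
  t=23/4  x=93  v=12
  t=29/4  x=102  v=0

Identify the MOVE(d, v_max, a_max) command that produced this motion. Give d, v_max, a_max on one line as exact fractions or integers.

final state: t=29/4, x=102, v=0 → d = 102
a_max = (12−0)/(3/2−0) = 8
max v = 24 over t∈[3,17/4] → v_max = 24
check: 24·(3+5/4) = 102 ✓

d=102 v_max=24 a_max=8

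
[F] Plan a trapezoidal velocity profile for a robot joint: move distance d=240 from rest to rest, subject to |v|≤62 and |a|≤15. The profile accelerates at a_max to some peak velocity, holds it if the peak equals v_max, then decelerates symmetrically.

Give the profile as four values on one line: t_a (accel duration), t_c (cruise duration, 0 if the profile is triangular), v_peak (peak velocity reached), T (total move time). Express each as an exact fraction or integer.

v_max²/a_max = 62²/15 = 3844/15
240 < 3844/15 ⇒ no cruise
v_peak = √(240·15) = √3600 = 60
t_a = 60/15 = 4; t_c = 0
T = 2·4 = 8

t_a=4 t_c=0 v_peak=60 T=8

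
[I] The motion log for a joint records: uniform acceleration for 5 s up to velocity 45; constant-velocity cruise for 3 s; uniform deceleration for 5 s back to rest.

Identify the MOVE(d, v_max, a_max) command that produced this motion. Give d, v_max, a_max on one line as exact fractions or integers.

a_max = 45/5 = 9
d_a = ½·45·5 = 225/2; d_c = 45·3 = 135
d = 2·225/2 + 135 = 360
t_c = 3 > 0 → v_max = v_peak = 45

d=360 v_max=45 a_max=9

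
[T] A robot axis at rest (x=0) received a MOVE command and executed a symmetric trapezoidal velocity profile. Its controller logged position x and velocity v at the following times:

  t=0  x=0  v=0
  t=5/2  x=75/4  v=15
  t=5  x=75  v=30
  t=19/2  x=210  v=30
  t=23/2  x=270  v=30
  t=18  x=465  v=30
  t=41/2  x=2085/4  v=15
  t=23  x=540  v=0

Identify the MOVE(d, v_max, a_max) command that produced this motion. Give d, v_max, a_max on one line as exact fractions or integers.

final state: t=23, x=540, v=0 → d = 540
a_max = (15−0)/(5/2−0) = 6
max v = 30 over t∈[5,18] → v_max = 30
check: 30·(5+13) = 540 ✓

d=540 v_max=30 a_max=6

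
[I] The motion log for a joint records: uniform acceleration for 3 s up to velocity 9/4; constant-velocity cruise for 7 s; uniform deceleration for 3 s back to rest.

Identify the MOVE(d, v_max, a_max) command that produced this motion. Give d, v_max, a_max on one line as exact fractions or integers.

d=45/2 v_max=9/4 a_max=3/4

a_max = (9/4)/3 = 3/4
d_a = ½·9/4·3 = 27/8; d_c = 9/4·7 = 63/4
d = 2·27/8 + 63/4 = 45/2
t_c = 7 > 0 so v_max = 9/4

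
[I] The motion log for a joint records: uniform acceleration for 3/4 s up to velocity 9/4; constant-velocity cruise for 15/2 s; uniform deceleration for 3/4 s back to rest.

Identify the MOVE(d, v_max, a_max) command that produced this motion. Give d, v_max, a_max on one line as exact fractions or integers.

a_max = (9/4)/(3/4) = 3
d_a = ½·9/4·3/4 = 27/32; d_c = 9/4·15/2 = 135/8
d = 2·27/32 + 135/8 = 297/16
t_c = 15/2 > 0 → v_max = v_peak = 9/4

d=297/16 v_max=9/4 a_max=3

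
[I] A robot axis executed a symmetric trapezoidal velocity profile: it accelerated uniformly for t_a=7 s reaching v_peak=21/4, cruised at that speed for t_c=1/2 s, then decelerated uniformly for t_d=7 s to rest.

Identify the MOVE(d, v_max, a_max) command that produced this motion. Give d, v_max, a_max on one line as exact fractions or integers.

a_max = (21/4)/7 = 3/4
d_a = ½·21/4·7 = 147/8; d_c = 21/4·1/2 = 21/8
d = 2·147/8 + 21/8 = 315/8
t_c = 1/2 > 0 → v_max = v_peak = 21/4

d=315/8 v_max=21/4 a_max=3/4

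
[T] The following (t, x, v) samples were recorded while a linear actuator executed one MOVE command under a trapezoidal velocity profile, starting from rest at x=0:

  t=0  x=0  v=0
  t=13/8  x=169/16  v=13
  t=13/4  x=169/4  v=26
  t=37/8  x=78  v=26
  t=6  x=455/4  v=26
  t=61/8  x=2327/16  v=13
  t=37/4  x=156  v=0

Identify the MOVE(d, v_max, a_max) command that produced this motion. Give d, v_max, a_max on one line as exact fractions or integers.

d=156 v_max=26 a_max=8

final state: t=37/4, x=156, v=0 → d = 156
a_max = (13−0)/(13/8−0) = 8
max v = 26 over t∈[13/4,6] → v_max = 26
check: 26·(13/4+11/4) = 156 ✓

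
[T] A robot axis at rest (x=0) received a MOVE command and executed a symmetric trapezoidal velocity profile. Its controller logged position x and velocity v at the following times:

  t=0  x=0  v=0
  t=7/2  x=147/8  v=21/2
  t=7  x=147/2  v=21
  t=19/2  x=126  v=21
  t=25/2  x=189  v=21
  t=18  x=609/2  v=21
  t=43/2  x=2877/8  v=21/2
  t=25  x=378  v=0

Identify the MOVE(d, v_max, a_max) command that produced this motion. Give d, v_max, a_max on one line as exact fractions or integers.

d=378 v_max=21 a_max=3

final state: t=25, x=378, v=0 → d = 378
a_max = (21/2−0)/(7/2−0) = 3
max v = 21 over t∈[7,18] → v_max = 21
check: 21·(7+11) = 378 ✓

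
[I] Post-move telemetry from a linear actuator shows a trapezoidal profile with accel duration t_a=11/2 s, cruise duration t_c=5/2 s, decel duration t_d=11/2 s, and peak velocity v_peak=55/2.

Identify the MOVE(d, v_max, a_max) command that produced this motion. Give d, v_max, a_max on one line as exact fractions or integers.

d=220 v_max=55/2 a_max=5

a_max = (55/2)/(11/2) = 5
d_a = ½·55/2·11/2 = 605/8; d_c = 55/2·5/2 = 275/4
d = 2·605/8 + 275/4 = 220
t_c = 5/2 > 0 → v_max = v_peak = 55/2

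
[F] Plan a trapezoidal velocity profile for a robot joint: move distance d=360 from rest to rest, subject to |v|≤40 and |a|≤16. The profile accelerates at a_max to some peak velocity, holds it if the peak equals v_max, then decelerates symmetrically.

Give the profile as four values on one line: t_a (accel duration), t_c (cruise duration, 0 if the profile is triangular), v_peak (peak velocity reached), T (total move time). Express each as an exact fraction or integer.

t_a=5/2 t_c=13/2 v_peak=40 T=23/2

v_max²/a_max = 40²/16 = 100
360 ≥ 100 so v_max reached
t_a = 40/16 = 5/2; v_peak = 40
d_cruise = 360 − 100 = 260; t_c = 260/40 = 13/2
T = 2·5/2 + 13/2 = 23/2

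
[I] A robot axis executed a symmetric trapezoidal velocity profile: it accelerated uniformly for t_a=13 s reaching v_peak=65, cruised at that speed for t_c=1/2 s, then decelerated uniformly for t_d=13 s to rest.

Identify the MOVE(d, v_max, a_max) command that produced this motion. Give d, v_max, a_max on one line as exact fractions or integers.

a_max = 65/13 = 5
d_a = ½·65·13 = 845/2; d_c = 65·1/2 = 65/2
d = 2·845/2 + 65/2 = 1755/2
t_c = 1/2 > 0 → v_max = v_peak = 65

d=1755/2 v_max=65 a_max=5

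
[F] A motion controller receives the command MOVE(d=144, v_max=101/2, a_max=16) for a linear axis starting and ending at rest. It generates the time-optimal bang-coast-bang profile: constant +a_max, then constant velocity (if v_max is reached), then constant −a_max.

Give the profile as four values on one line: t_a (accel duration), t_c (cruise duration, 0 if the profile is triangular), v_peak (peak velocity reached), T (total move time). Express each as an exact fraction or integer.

t_a=3 t_c=0 v_peak=48 T=6

(v_max)²/a_max = (101/2)²/16 = 10201/64
144 < 10201/64 ⇒ no cruise
v_peak = √(144·16) = √2304 = 48
t_a = 48/16 = 3; t_c = 0
T = 2·3 = 6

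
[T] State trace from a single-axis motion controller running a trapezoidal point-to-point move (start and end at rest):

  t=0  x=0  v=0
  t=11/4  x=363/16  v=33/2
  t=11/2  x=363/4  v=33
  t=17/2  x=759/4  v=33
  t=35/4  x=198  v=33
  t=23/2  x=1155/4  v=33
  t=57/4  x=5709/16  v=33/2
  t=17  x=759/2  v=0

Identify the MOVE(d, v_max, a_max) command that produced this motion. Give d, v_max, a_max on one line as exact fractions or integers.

d=759/2 v_max=33 a_max=6

final state: t=17, x=759/2, v=0 → d = 759/2
a_max = (33/2−0)/(11/4−0) = 6
max v = 33 over t∈[11/2,23/2] → v_max = 33
check: 33·(11/2+6) = 759/2 ✓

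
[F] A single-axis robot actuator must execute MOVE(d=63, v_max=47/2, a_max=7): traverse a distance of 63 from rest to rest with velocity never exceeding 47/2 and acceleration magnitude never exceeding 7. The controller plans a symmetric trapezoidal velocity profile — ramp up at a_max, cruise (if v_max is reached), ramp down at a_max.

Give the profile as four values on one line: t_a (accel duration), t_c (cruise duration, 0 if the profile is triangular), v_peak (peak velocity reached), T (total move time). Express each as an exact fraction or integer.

vₘ²/aₘ = (47/2)²/7 = 2209/28
63 < 2209/28 ⇒ no cruise
v_peak = √(63·7) = √441 = 21
t_a = 21/7 = 3; t_c = 0
T = 2·3 = 6

t_a=3 t_c=0 v_peak=21 T=6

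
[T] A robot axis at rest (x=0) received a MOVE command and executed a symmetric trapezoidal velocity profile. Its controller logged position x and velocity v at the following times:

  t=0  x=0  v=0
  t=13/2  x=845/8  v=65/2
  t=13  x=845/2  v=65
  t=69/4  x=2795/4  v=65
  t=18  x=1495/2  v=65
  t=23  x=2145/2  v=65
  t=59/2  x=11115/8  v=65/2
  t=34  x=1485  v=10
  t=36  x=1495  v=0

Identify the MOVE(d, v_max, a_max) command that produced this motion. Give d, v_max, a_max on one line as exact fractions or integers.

final state: t=36, x=1495, v=0 → d = 1495
a_max = (65/2−0)/(13/2−0) = 5
max v = 65 over t∈[13,23] → v_max = 65
check: 65·(13+10) = 1495 ✓

d=1495 v_max=65 a_max=5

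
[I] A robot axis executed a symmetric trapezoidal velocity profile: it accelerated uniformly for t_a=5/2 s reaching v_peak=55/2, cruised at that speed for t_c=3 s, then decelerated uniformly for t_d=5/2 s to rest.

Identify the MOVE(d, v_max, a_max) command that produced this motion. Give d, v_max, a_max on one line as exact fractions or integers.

d=605/4 v_max=55/2 a_max=11

a_max = (55/2)/(5/2) = 11
d_a = ½·55/2·5/2 = 275/8; d_c = 55/2·3 = 165/2
d = 2·275/8 + 165/2 = 605/4
t_c = 3 > 0 so v_max = 55/2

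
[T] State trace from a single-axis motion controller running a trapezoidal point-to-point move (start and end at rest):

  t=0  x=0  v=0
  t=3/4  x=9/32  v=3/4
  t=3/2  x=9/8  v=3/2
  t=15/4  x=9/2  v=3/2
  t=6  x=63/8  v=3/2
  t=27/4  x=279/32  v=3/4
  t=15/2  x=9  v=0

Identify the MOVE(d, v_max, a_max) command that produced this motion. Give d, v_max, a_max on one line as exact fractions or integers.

final state: t=15/2, x=9, v=0 → d = 9
a_max = (3/4−0)/(3/4−0) = 1
max v = 3/2 over t∈[3/2,6] → v_max = 3/2
check: 3/2·(3/2+9/2) = 9 ✓

d=9 v_max=3/2 a_max=1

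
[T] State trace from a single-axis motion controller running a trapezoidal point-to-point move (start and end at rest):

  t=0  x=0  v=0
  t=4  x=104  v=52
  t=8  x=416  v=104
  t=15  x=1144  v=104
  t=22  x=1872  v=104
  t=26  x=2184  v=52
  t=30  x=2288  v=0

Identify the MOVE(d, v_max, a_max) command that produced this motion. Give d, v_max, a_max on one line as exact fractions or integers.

d=2288 v_max=104 a_max=13

final state: t=30, x=2288, v=0 → d = 2288
a_max = (52−0)/(4−0) = 13
max v = 104 over t∈[8,22] → v_max = 104
check: 104·(8+14) = 2288 ✓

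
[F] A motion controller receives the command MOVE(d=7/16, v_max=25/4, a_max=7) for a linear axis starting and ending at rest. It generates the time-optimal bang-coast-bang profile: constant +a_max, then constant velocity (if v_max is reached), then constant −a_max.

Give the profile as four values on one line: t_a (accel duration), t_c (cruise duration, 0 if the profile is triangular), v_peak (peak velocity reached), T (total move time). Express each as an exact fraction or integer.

t_a=1/4 t_c=0 v_peak=7/4 T=1/2

vₘ²/aₘ = (25/4)²/7 = 625/112
7/16 < 625/112 so t_c = 0
v_peak = √(7/16·7) = √(49/16) = 7/4
t_a = (7/4)/7 = 1/4; t_c = 0
T = 2·1/4 = 1/2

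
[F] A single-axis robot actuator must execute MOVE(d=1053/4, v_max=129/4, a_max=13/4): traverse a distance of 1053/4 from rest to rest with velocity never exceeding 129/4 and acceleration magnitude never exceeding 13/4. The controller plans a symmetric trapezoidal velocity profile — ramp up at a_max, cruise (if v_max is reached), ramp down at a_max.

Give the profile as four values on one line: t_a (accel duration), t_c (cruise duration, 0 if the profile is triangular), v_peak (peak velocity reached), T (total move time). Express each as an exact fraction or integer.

t_a=9 t_c=0 v_peak=117/4 T=18

vₘ²/aₘ = (129/4)²/(13/4) = 16641/52
1053/4 < 16641/52 so t_c = 0
v_peak = √(1053/4·13/4) = √(13689/16) = 117/4
t_a = (117/4)/(13/4) = 9; t_c = 0
T = 2·9 = 18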